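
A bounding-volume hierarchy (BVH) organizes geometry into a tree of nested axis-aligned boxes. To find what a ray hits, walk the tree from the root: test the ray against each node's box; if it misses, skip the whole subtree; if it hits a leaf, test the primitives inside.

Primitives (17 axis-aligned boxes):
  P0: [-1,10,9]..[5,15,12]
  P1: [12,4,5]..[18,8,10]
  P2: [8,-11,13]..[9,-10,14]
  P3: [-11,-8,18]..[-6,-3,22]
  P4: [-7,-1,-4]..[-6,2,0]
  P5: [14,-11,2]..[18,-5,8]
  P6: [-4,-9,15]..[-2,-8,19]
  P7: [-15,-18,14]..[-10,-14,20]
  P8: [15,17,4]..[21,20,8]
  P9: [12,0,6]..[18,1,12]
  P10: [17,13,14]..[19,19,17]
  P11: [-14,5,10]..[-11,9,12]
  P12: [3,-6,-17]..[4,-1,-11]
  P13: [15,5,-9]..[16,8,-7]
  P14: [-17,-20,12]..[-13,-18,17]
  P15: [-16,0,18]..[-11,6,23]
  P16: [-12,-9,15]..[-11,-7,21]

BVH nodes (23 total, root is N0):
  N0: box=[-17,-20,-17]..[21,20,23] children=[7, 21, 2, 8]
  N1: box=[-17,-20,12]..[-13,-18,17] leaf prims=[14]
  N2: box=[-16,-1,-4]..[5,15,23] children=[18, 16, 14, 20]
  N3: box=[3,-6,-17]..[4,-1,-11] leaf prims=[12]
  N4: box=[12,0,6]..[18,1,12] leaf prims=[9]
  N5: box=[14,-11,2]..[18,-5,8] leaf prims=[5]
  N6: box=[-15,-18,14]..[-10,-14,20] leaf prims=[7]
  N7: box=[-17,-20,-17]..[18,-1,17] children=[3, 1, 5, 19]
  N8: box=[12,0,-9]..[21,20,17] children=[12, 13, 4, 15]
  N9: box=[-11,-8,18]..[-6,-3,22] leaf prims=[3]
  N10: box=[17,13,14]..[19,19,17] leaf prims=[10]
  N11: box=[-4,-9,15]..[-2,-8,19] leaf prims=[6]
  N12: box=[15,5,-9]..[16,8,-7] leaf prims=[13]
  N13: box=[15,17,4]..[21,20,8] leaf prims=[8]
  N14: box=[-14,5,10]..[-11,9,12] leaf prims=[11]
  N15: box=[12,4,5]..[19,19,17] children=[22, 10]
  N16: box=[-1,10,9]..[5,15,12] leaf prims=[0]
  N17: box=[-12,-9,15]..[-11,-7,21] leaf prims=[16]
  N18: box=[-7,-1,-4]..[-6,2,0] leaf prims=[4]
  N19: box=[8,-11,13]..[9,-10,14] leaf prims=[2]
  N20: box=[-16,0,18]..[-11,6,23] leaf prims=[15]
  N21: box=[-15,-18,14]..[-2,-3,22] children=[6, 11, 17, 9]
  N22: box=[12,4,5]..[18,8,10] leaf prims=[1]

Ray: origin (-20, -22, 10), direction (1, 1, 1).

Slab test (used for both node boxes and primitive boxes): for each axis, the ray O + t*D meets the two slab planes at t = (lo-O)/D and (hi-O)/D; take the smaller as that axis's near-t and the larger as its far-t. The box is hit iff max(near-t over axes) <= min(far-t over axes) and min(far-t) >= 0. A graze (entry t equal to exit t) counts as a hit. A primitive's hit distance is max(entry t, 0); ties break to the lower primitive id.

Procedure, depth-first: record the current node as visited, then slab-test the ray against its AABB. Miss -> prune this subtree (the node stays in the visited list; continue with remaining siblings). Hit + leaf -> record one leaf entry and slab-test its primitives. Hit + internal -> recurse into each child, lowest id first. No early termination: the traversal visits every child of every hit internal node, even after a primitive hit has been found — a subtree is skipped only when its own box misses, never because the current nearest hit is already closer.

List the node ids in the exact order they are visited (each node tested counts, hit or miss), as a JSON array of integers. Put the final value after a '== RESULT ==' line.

Walk:
N0 x:[3,41] y:[2,42] z:[-27,13] -> hit [3,13], descend [2, 7, 8, 21]
  N2 x:[4,25] y:[21,37] z:[-14,13] -> miss, prune
  N7 x:[3,38] y:[2,21] z:[-27,7] -> hit [3,7], descend [1, 3, 5, 19]
    N1 x:[3,7] y:[2,4] z:[2,7] -> hit [3,4] leaf, test {P14@t=3}
    N3 x:[23,24] y:[16,21] z:[-27,-21] -> miss, prune
    N5 x:[34,38] y:[11,17] z:[-8,-2] -> miss, prune
    N19 x:[28,29] y:[11,12] z:[3,4] -> miss, prune
  N8 x:[32,41] y:[22,42] z:[-19,7] -> miss, prune
  N21 x:[5,18] y:[4,19] z:[4,12] -> hit [5,12], descend [6, 9, 11, 17]
    N6 x:[5,10] y:[4,8] z:[4,10] -> hit [5,8] leaf, test {P7@t=5}
    N9 x:[9,14] y:[14,19] z:[8,12] -> miss, prune
    N11 x:[16,18] y:[13,14] z:[5,9] -> miss, prune
    N17 x:[8,9] y:[13,15] z:[5,11] -> miss, prune

order=[0, 2, 7, 1, 3, 5, 19, 8, 21, 6, 9, 11, 17]  |boxes|=13  |leaves|=2  hit=P14

== RESULT ==
[0, 2, 7, 1, 3, 5, 19, 8, 21, 6, 9, 11, 17]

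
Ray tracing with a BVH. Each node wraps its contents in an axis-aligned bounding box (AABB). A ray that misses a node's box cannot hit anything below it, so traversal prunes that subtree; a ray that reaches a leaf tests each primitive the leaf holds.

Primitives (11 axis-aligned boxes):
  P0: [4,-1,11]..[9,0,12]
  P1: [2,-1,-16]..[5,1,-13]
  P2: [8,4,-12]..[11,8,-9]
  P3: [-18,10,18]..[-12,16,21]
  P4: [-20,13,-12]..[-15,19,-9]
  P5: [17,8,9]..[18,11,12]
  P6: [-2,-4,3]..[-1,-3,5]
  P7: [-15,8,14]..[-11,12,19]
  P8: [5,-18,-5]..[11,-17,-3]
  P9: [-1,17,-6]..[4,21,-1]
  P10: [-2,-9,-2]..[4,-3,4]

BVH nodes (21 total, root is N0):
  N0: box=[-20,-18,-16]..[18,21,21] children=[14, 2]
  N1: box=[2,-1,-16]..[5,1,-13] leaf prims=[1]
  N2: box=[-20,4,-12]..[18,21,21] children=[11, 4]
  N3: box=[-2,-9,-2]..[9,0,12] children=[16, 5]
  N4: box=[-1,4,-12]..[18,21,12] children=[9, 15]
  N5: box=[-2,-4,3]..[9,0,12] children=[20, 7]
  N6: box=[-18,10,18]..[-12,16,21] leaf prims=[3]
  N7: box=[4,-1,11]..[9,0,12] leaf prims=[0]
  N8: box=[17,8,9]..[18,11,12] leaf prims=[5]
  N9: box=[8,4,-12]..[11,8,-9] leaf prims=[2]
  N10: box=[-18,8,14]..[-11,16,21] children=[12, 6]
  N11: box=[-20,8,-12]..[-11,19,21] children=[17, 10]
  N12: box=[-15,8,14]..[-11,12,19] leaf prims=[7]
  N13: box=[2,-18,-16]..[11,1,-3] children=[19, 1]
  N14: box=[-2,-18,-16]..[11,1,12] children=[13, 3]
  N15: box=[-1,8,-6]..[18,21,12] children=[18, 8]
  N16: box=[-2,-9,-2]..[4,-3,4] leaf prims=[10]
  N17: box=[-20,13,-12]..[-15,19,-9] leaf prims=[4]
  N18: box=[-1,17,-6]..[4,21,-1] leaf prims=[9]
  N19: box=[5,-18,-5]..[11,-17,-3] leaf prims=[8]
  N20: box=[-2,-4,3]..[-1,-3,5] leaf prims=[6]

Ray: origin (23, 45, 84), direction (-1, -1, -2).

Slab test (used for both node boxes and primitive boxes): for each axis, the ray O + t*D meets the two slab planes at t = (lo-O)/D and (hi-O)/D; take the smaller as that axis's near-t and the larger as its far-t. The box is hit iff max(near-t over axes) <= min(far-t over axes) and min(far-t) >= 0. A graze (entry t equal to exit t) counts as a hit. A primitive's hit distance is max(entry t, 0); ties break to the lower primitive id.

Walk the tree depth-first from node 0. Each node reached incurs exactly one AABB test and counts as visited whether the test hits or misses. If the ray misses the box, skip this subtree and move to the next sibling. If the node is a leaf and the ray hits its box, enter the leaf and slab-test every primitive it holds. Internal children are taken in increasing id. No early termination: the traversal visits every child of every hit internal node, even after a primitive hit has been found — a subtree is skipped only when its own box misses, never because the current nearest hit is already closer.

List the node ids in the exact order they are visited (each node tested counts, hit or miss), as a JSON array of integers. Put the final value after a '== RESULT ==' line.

Walk:
N0 x:[5,43] y:[24,63] z:[63/2,50] -> hit [63/2,43], descend [2, 14]
  N2 x:[5,43] y:[24,41] z:[63/2,48] -> hit [63/2,41], descend [4, 11]
    N4 x:[5,24] y:[24,41] z:[36,48] -> miss, prune
    N11 x:[34,43] y:[26,37] z:[63/2,48] -> hit [34,37], descend [10, 17]
      N10 x:[34,41] y:[29,37] z:[63/2,35] -> hit [34,35], descend [6, 12]
        N6 x:[35,41] y:[29,35] z:[63/2,33] -> miss, prune
        N12 x:[34,38] y:[33,37] z:[65/2,35] -> hit [34,35] leaf, test {P7@t=34}
      N17 x:[38,43] y:[26,32] z:[93/2,48] -> miss, prune
  N14 x:[12,25] y:[44,63] z:[36,50] -> miss, prune

Summary -> nodes [0, 2, 4, 11, 10, 6, 12, 17, 14]; box-tests=9; leaf-entries=1; first=P7

== RESULT ==
[0, 2, 4, 11, 10, 6, 12, 17, 14]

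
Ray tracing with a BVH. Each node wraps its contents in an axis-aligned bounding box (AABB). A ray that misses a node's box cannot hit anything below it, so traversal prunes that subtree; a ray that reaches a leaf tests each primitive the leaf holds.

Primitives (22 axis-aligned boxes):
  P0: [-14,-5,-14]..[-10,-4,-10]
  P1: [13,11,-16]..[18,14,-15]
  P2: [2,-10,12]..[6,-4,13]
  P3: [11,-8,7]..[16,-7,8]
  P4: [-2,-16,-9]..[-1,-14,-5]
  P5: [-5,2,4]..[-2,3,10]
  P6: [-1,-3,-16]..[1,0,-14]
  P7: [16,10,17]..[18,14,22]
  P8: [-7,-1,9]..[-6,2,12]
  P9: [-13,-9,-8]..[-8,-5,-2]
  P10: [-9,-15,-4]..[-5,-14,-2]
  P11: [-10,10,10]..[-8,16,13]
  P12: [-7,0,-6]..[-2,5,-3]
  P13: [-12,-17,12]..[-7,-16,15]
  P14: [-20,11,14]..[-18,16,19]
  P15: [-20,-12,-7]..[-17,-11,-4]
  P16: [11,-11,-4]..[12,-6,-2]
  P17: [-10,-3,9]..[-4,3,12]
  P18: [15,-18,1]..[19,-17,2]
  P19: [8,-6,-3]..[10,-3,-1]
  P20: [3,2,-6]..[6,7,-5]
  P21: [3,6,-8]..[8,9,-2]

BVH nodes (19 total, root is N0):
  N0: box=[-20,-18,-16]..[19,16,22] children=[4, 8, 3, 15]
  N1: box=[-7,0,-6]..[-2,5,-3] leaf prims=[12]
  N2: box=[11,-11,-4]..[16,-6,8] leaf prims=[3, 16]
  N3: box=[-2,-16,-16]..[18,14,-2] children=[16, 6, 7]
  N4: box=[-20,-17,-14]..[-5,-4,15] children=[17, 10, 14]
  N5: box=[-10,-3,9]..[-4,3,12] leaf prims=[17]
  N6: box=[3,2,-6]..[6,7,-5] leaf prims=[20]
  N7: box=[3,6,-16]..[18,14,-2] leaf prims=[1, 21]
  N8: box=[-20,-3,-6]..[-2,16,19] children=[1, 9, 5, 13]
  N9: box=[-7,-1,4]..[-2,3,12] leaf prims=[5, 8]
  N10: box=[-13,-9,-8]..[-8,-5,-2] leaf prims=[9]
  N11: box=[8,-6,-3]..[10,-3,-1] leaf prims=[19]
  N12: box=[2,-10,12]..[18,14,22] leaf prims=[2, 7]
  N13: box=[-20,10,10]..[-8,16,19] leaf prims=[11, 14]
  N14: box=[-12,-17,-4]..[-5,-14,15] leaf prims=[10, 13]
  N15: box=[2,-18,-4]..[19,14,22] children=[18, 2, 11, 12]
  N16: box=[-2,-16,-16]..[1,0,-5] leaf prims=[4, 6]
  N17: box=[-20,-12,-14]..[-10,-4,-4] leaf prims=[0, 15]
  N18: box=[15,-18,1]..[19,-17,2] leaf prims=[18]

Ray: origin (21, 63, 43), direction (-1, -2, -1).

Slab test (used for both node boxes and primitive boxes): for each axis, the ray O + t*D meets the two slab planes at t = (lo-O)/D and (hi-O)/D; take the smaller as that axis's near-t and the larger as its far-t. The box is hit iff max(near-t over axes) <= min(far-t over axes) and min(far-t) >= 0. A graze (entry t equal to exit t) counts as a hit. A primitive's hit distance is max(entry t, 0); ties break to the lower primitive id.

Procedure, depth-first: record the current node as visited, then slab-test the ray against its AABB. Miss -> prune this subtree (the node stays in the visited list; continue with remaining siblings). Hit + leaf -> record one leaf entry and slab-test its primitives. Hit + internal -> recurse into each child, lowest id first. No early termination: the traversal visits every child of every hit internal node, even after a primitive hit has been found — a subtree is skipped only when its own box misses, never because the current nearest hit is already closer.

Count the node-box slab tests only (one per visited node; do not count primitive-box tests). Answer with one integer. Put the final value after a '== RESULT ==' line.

Walk:
N0 x:[2,41] y:[47/2,81/2] z:[21,59] -> hit [47/2,81/2], descend [3, 4, 8, 15]
  N3 x:[3,23] y:[49/2,79/2] z:[45,59] -> miss, prune
  N4 x:[26,41] y:[67/2,40] z:[28,57] -> hit [67/2,40], descend [10, 14, 17]
    N10 x:[29,34] y:[34,36] z:[45,51] -> miss, prune
    N14 x:[26,33] y:[77/2,40] z:[28,47] -> miss, prune
    N17 x:[31,41] y:[67/2,75/2] z:[47,57] -> miss, prune
  N8 x:[23,41] y:[47/2,33] z:[24,49] -> hit [24,33], descend [1, 5, 9, 13]
    N1 x:[23,28] y:[29,63/2] z:[46,49] -> miss, prune
    N5 x:[25,31] y:[30,33] z:[31,34] -> hit [31,31] leaf, test {P17@t=31}
    N9 x:[23,28] y:[30,32] z:[31,39] -> miss, prune
    N13 x:[29,41] y:[47/2,53/2] z:[24,33] -> miss, prune
  N15 x:[2,19] y:[49/2,81/2] z:[21,47] -> miss, prune

Summary -> nodes [0, 3, 4, 10, 14, 17, 8, 1, 5, 9, 13, 15]; box-tests=12; leaf-entries=1; first=P17

== RESULT ==
12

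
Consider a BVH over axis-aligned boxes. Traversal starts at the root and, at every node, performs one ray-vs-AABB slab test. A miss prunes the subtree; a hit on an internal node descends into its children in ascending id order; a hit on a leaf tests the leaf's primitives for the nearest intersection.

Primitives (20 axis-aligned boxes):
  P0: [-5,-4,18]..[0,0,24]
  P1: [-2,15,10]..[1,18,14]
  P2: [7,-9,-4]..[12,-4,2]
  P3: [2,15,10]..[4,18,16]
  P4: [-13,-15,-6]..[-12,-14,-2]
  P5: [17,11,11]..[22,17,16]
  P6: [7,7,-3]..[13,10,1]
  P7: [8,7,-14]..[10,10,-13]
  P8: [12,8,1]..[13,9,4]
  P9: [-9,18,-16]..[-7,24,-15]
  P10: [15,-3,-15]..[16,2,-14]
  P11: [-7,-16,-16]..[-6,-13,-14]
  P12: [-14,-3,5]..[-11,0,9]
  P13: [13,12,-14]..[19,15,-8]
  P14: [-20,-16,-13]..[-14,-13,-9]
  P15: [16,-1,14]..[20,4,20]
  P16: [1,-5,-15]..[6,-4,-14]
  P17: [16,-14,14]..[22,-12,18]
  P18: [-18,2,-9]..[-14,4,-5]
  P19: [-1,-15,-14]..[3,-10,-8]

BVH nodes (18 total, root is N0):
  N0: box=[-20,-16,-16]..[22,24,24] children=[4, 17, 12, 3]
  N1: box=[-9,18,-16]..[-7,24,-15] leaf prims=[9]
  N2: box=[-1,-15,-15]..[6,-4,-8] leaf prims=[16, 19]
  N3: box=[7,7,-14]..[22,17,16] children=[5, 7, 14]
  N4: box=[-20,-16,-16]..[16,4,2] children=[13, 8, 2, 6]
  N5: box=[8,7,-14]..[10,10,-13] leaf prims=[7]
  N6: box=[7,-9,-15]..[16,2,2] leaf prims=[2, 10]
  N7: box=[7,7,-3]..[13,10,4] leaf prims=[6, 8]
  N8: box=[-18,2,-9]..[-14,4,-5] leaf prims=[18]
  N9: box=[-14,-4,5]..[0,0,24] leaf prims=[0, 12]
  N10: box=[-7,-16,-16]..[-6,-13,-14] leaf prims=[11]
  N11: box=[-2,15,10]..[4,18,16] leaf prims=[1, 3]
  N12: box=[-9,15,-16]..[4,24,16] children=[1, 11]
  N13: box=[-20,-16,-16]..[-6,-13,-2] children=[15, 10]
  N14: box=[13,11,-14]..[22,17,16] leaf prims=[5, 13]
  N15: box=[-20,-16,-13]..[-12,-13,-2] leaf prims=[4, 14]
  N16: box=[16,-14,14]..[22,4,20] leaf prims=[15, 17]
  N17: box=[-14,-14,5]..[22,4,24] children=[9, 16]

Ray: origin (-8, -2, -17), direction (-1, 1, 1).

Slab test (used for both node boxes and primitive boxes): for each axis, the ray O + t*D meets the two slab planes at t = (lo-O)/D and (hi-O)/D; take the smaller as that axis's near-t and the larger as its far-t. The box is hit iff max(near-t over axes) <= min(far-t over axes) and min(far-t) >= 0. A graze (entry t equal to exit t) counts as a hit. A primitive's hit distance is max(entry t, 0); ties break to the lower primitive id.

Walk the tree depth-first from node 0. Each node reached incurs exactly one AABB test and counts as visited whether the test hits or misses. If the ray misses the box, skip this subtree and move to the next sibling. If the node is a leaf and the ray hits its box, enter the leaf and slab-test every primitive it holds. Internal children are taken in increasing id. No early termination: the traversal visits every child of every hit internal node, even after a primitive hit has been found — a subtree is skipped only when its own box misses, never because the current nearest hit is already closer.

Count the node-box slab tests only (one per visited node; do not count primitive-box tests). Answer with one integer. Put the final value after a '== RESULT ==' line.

Trace the traversal:
N0 x:[-30,12] y:[-14,26] z:[1,41] -> hit [1,12], descend [3, 4, 12, 17]
  N3 x:[-30,-15] y:[9,19] z:[3,33] -> miss, prune
  N4 x:[-24,12] y:[-14,6] z:[1,19] -> hit [1,6], descend [2, 6, 8, 13]
    N2 x:[-14,-7] y:[-13,-2] z:[2,9] -> miss, prune
    N6 x:[-24,-15] y:[-7,4] z:[2,19] -> miss, prune
    N8 x:[6,10] y:[4,6] z:[8,12] -> miss, prune
    N13 x:[-2,12] y:[-14,-11] z:[1,15] -> miss, prune
  N12 x:[-12,1] y:[17,26] z:[1,33] -> miss, prune
  N17 x:[-30,6] y:[-12,6] z:[22,41] -> miss, prune

order=[0, 3, 4, 2, 6, 8, 13, 12, 17]  |boxes|=9  |leaves|=0  hit=miss

== RESULT ==
9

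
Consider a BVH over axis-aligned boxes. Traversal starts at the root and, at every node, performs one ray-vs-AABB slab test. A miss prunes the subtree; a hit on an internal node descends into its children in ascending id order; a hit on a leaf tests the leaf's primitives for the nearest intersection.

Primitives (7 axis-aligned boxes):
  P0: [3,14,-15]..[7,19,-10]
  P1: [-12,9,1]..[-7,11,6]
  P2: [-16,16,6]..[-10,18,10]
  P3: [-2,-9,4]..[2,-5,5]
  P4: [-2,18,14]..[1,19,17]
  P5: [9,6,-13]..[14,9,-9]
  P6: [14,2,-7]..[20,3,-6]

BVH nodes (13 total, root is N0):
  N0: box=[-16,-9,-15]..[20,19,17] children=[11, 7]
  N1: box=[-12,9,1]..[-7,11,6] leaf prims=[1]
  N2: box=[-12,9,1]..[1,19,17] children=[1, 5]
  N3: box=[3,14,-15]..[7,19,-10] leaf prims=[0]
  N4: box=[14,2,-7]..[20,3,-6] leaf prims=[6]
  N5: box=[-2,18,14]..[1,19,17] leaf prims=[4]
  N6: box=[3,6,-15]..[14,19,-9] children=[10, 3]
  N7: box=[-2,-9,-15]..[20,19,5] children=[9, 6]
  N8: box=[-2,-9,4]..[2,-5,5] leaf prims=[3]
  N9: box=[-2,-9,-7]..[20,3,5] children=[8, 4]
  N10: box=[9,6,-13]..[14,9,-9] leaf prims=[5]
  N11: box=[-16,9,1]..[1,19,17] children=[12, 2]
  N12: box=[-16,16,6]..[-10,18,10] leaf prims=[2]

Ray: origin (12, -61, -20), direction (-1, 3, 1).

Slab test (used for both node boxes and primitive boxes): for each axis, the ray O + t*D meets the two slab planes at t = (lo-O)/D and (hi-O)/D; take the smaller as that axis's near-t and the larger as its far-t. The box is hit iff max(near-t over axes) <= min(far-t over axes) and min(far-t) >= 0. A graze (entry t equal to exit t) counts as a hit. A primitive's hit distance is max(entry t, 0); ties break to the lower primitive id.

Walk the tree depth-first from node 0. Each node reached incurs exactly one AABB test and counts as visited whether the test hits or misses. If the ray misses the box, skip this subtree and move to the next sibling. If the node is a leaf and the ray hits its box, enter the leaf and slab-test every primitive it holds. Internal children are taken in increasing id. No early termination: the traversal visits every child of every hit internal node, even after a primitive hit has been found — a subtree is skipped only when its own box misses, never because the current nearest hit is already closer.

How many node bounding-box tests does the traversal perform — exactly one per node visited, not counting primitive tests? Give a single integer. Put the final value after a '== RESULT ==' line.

Trace the traversal:
N0 x:[-8,28] y:[52/3,80/3] z:[5,37] -> hit [52/3,80/3], descend [7, 11]
  N7 x:[-8,14] y:[52/3,80/3] z:[5,25] -> miss, prune
  N11 x:[11,28] y:[70/3,80/3] z:[21,37] -> hit [70/3,80/3], descend [2, 12]
    N2 x:[11,24] y:[70/3,80/3] z:[21,37] -> hit [70/3,24], descend [1, 5]
      N1 x:[19,24] y:[70/3,24] z:[21,26] -> hit [70/3,24] leaf, test {P1@t=70/3}
      N5 x:[11,14] y:[79/3,80/3] z:[34,37] -> miss, prune
    N12 x:[22,28] y:[77/3,79/3] z:[26,30] -> hit [26,79/3] leaf, test {P2@t=26}

Visited [0, 7, 11, 2, 1, 5, 12]. Tests: 7 box, 2 leaf. Nearest: P1.

== RESULT ==
7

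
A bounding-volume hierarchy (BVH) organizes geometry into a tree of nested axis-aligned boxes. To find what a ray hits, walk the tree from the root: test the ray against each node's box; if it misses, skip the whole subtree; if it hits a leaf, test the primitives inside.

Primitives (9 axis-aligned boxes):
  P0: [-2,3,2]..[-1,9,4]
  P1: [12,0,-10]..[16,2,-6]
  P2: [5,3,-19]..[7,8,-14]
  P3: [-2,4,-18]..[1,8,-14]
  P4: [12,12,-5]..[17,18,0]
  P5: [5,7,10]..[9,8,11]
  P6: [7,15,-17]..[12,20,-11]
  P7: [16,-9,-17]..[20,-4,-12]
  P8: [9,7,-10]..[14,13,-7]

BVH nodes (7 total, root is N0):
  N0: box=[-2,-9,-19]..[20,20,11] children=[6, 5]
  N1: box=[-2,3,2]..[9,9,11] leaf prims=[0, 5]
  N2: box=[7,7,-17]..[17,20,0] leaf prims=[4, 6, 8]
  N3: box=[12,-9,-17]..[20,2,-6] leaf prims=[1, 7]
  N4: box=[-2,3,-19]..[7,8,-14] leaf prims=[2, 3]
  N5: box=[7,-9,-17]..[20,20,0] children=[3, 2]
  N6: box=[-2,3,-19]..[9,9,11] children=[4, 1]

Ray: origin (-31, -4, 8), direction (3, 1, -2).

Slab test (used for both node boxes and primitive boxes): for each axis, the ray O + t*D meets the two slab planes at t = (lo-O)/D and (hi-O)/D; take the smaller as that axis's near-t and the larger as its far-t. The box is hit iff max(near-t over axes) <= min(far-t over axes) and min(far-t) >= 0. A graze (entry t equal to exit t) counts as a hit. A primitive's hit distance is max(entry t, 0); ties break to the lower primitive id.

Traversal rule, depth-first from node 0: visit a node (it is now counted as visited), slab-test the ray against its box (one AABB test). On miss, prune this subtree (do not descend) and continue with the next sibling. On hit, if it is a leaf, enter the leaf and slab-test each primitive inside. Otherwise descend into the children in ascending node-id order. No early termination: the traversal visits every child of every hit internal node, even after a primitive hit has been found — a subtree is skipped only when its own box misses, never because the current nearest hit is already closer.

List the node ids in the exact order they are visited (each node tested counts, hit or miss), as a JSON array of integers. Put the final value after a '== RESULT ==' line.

Trace the traversal:
N0 x:[29/3,17] y:[-5,24] z:[-3/2,27/2] -> hit [29/3,27/2], descend [5, 6]
  N5 x:[38/3,17] y:[-5,24] z:[4,25/2] -> miss, prune
  N6 x:[29/3,40/3] y:[7,13] z:[-3/2,27/2] -> hit [29/3,13], descend [1, 4]
    N1 x:[29/3,40/3] y:[7,13] z:[-3/2,3] -> miss, prune
    N4 x:[29/3,38/3] y:[7,12] z:[11,27/2] -> hit [11,12] leaf, test {P2@t=12, P3(miss)}

5 AABB tests over nodes [0, 5, 6, 1, 4]; 1 leaf entered; closest P2.

== RESULT ==
[0, 5, 6, 1, 4]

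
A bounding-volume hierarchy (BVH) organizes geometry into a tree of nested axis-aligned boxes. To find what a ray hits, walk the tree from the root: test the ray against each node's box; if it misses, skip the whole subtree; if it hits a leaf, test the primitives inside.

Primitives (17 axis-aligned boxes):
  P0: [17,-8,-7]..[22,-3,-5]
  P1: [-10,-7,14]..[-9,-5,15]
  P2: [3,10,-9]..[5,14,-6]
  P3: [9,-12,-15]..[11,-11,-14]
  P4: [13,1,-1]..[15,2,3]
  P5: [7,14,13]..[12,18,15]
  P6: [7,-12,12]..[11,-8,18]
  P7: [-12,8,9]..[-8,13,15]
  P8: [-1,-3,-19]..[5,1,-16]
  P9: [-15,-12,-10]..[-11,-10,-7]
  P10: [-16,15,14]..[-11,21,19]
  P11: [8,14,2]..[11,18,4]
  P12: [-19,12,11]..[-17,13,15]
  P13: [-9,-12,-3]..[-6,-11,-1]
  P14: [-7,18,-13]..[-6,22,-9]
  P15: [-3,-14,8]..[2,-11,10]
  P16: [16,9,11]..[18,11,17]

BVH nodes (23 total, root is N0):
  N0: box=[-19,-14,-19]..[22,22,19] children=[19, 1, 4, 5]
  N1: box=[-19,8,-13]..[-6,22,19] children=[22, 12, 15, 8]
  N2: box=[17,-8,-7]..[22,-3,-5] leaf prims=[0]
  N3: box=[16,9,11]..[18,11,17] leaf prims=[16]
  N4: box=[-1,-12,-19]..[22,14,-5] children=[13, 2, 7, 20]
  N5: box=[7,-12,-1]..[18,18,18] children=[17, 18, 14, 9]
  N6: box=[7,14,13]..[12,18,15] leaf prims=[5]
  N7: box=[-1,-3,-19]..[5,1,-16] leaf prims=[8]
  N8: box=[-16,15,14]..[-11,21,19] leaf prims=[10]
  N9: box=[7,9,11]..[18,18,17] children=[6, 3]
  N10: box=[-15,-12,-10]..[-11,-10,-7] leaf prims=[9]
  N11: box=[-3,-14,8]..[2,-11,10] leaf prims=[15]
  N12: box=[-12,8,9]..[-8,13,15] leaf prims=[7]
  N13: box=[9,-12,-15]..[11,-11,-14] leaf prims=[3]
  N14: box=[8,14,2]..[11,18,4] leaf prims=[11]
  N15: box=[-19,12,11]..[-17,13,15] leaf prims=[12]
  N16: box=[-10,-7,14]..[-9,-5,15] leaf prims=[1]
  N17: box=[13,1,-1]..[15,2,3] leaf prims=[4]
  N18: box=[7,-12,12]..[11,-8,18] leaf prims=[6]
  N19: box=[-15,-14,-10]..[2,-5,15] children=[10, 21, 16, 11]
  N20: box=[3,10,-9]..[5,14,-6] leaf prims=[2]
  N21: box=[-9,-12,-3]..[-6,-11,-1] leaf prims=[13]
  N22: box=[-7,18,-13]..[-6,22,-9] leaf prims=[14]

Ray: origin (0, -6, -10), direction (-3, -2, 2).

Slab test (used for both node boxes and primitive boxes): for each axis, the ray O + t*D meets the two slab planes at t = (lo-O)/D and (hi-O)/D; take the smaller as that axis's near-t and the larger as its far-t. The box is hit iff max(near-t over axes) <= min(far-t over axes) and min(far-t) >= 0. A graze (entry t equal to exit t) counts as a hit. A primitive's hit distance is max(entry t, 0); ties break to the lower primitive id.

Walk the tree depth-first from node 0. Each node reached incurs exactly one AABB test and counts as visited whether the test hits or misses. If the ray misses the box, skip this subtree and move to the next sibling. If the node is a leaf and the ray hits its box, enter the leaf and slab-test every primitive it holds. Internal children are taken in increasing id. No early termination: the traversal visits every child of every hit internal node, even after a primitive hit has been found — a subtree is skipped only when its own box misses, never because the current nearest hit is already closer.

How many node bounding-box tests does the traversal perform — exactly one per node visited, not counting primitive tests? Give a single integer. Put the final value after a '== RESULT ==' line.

Trace the traversal:
N0 x:[-22/3,19/3] y:[-14,4] z:[-9/2,29/2] -> hit [-9/2,4], descend [1, 4, 5, 19]
  N1 x:[2,19/3] y:[-14,-7] z:[-3/2,29/2] -> miss, prune
  N4 x:[-22/3,1/3] y:[-10,3] z:[-9/2,5/2] -> hit [-9/2,1/3], descend [2, 7, 13, 20]
    N2 x:[-22/3,-17/3] y:[-3/2,1] z:[3/2,5/2] -> miss, prune
    N7 x:[-5/3,1/3] y:[-7/2,-3/2] z:[-9/2,-3] -> miss, prune
    N13 x:[-11/3,-3] y:[5/2,3] z:[-5/2,-2] -> miss, prune
    N20 x:[-5/3,-1] y:[-10,-8] z:[1/2,2] -> miss, prune
  N5 x:[-6,-7/3] y:[-12,3] z:[9/2,14] -> miss, prune
  N19 x:[-2/3,5] y:[-1/2,4] z:[0,25/2] -> hit [0,4], descend [10, 11, 16, 21]
    N10 x:[11/3,5] y:[2,3] z:[0,3/2] -> miss, prune
    N11 x:[-2/3,1] y:[5/2,4] z:[9,10] -> miss, prune
    N16 x:[3,10/3] y:[-1/2,1/2] z:[12,25/2] -> miss, prune
    N21 x:[2,3] y:[5/2,3] z:[7/2,9/2] -> miss, prune

Summary -> nodes [0, 1, 4, 2, 7, 13, 20, 5, 19, 10, 11, 16, 21]; box-tests=13; leaf-entries=0; first=miss

== RESULT ==
13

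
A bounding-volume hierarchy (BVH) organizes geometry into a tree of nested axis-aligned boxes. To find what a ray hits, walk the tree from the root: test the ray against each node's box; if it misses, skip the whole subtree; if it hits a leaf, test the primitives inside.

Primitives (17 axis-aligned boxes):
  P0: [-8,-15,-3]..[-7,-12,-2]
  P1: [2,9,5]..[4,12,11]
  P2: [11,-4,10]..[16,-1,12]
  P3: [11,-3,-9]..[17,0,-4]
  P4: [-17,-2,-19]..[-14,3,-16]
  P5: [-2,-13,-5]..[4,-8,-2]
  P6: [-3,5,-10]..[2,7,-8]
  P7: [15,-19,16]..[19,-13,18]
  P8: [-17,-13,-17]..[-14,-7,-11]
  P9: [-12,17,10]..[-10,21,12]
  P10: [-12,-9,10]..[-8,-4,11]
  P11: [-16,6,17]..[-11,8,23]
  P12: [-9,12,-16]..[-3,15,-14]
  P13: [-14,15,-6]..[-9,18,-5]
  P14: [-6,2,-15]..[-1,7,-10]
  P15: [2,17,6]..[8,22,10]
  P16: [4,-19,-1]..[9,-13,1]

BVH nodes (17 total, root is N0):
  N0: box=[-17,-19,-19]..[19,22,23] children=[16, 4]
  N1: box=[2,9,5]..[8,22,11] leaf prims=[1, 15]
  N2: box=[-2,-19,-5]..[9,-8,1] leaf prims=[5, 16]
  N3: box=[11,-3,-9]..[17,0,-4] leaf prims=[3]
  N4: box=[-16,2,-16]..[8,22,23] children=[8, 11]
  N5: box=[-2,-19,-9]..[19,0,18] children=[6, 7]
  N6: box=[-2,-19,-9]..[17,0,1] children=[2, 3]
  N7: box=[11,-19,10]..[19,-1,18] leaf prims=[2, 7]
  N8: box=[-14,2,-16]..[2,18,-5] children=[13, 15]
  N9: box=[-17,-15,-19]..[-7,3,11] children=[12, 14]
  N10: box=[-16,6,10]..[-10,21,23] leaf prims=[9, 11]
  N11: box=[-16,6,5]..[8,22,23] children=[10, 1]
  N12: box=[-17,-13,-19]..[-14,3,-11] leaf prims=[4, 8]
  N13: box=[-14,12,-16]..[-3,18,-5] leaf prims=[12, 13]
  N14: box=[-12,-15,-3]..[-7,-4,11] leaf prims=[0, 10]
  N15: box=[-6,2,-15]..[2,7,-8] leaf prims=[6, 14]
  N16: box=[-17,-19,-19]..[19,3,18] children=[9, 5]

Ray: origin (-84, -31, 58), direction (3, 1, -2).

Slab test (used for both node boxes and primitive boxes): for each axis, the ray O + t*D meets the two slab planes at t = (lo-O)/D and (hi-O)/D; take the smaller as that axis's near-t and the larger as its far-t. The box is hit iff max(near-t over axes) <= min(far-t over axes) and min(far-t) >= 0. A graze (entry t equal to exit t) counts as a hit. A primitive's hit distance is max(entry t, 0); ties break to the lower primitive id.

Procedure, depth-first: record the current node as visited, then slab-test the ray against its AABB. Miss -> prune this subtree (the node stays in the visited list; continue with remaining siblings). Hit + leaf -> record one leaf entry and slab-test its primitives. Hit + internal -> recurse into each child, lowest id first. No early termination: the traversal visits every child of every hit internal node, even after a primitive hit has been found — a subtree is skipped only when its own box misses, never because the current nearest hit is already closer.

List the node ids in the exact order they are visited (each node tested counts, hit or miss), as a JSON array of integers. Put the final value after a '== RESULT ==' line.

Trace the traversal:
N0 x:[67/3,103/3] y:[12,53] z:[35/2,77/2] -> hit [67/3,103/3], descend [4, 16]
  N4 x:[68/3,92/3] y:[33,53] z:[35/2,37] -> miss, prune
  N16 x:[67/3,103/3] y:[12,34] z:[20,77/2] -> hit [67/3,34], descend [5, 9]
    N5 x:[82/3,103/3] y:[12,31] z:[20,67/2] -> hit [82/3,31], descend [6, 7]
      N6 x:[82/3,101/3] y:[12,31] z:[57/2,67/2] -> hit [57/2,31], descend [2, 3]
        N2 x:[82/3,31] y:[12,23] z:[57/2,63/2] -> miss, prune
        N3 x:[95/3,101/3] y:[28,31] z:[31,67/2] -> miss, prune
      N7 x:[95/3,103/3] y:[12,30] z:[20,24] -> miss, prune
    N9 x:[67/3,77/3] y:[16,34] z:[47/2,77/2] -> hit [47/2,77/3], descend [12, 14]
      N12 x:[67/3,70/3] y:[18,34] z:[69/2,77/2] -> miss, prune
      N14 x:[24,77/3] y:[16,27] z:[47/2,61/2] -> hit [24,77/3] leaf, test {P0(miss), P10@t=24}

11 AABB tests over nodes [0, 4, 16, 5, 6, 2, 3, 7, 9, 12, 14]; 1 leaf entered; closest P10.

== RESULT ==
[0, 4, 16, 5, 6, 2, 3, 7, 9, 12, 14]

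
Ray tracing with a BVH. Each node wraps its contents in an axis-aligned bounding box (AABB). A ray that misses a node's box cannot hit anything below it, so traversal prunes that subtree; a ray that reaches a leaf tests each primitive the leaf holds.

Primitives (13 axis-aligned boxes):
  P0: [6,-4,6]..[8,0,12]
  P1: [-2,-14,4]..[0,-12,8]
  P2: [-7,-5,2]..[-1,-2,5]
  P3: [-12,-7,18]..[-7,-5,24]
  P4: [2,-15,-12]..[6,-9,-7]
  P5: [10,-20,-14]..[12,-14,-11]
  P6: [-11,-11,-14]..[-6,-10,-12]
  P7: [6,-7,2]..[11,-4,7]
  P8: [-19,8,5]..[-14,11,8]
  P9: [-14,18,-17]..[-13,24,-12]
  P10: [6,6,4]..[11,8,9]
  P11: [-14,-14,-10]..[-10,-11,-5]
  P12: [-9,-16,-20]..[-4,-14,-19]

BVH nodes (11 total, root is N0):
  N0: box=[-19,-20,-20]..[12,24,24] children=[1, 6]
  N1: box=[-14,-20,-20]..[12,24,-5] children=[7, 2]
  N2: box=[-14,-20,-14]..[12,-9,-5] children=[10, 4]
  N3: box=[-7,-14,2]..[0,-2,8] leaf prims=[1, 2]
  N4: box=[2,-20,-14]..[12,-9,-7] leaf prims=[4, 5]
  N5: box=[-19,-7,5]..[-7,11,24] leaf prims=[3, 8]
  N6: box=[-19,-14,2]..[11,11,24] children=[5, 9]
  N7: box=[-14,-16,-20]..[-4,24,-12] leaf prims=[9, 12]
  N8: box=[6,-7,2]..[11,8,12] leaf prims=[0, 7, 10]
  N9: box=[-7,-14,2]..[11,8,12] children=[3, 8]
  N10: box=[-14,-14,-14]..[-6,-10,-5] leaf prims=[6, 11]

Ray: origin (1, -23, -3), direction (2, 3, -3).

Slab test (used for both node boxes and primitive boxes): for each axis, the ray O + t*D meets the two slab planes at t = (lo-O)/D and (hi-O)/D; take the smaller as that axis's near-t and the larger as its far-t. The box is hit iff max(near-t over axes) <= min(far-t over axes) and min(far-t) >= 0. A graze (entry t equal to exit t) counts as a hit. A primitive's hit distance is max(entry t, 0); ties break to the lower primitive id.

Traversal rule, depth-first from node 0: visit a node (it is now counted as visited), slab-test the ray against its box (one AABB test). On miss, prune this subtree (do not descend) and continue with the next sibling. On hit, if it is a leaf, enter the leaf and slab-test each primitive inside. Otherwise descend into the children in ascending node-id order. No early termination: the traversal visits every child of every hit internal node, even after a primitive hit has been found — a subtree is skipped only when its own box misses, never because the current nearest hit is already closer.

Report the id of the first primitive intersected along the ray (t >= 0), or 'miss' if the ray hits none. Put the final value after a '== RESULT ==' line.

Trace the traversal:
N0 x:[-10,11/2] y:[1,47/3] z:[-9,17/3] -> hit [1,11/2], descend [1, 6]
  N1 x:[-15/2,11/2] y:[1,47/3] z:[2/3,17/3] -> hit [1,11/2], descend [2, 7]
    N2 x:[-15/2,11/2] y:[1,14/3] z:[2/3,11/3] -> hit [1,11/3], descend [4, 10]
      N4 x:[1/2,11/2] y:[1,14/3] z:[4/3,11/3] -> hit [4/3,11/3] leaf, test {P4(miss), P5(miss)}
      N10 x:[-15/2,-7/2] y:[3,13/3] z:[2/3,11/3] -> miss, prune
    N7 x:[-15/2,-5/2] y:[7/3,47/3] z:[3,17/3] -> miss, prune
  N6 x:[-10,5] y:[3,34/3] z:[-9,-5/3] -> miss, prune

Visited [0, 1, 2, 4, 10, 7, 6]. Tests: 7 box, 1 leaf. Nearest: miss.

== RESULT ==
miss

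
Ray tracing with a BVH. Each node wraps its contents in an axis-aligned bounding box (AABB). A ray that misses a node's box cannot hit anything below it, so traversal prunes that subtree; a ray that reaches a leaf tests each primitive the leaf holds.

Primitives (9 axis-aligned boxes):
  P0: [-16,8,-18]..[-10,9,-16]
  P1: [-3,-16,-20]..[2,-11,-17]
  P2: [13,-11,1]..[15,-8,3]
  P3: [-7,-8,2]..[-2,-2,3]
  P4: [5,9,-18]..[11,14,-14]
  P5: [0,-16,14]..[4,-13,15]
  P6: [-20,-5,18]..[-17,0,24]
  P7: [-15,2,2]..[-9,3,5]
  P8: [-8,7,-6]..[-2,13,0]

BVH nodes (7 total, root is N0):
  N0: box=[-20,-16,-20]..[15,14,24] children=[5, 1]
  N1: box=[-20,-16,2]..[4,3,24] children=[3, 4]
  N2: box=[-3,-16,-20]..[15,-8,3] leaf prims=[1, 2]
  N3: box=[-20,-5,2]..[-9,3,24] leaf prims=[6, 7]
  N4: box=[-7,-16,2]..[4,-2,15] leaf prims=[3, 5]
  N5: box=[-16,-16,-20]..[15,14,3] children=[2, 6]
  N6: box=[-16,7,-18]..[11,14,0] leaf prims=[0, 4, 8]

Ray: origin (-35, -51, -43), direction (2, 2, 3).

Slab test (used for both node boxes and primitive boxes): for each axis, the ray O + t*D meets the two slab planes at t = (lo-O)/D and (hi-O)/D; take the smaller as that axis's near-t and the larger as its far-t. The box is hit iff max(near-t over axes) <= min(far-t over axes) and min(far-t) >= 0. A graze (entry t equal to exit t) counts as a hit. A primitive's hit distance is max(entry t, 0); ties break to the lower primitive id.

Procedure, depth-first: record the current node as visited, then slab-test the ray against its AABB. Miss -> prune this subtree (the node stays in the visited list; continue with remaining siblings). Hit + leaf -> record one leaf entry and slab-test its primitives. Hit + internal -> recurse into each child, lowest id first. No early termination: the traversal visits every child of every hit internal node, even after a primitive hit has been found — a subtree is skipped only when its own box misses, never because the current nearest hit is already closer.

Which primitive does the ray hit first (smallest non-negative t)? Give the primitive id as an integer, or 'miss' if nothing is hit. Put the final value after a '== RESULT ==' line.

Trace the traversal:
N0 x:[15/2,25] y:[35/2,65/2] z:[23/3,67/3] -> hit [35/2,67/3], descend [1, 5]
  N1 x:[15/2,39/2] y:[35/2,27] z:[15,67/3] -> hit [35/2,39/2], descend [3, 4]
    N3 x:[15/2,13] y:[23,27] z:[15,67/3] -> miss, prune
    N4 x:[14,39/2] y:[35/2,49/2] z:[15,58/3] -> hit [35/2,58/3] leaf, test {P3(miss), P5@t=19}
  N5 x:[19/2,25] y:[35/2,65/2] z:[23/3,46/3] -> miss, prune

5 AABB tests over nodes [0, 1, 3, 4, 5]; 1 leaf entered; closest P5.

== RESULT ==
5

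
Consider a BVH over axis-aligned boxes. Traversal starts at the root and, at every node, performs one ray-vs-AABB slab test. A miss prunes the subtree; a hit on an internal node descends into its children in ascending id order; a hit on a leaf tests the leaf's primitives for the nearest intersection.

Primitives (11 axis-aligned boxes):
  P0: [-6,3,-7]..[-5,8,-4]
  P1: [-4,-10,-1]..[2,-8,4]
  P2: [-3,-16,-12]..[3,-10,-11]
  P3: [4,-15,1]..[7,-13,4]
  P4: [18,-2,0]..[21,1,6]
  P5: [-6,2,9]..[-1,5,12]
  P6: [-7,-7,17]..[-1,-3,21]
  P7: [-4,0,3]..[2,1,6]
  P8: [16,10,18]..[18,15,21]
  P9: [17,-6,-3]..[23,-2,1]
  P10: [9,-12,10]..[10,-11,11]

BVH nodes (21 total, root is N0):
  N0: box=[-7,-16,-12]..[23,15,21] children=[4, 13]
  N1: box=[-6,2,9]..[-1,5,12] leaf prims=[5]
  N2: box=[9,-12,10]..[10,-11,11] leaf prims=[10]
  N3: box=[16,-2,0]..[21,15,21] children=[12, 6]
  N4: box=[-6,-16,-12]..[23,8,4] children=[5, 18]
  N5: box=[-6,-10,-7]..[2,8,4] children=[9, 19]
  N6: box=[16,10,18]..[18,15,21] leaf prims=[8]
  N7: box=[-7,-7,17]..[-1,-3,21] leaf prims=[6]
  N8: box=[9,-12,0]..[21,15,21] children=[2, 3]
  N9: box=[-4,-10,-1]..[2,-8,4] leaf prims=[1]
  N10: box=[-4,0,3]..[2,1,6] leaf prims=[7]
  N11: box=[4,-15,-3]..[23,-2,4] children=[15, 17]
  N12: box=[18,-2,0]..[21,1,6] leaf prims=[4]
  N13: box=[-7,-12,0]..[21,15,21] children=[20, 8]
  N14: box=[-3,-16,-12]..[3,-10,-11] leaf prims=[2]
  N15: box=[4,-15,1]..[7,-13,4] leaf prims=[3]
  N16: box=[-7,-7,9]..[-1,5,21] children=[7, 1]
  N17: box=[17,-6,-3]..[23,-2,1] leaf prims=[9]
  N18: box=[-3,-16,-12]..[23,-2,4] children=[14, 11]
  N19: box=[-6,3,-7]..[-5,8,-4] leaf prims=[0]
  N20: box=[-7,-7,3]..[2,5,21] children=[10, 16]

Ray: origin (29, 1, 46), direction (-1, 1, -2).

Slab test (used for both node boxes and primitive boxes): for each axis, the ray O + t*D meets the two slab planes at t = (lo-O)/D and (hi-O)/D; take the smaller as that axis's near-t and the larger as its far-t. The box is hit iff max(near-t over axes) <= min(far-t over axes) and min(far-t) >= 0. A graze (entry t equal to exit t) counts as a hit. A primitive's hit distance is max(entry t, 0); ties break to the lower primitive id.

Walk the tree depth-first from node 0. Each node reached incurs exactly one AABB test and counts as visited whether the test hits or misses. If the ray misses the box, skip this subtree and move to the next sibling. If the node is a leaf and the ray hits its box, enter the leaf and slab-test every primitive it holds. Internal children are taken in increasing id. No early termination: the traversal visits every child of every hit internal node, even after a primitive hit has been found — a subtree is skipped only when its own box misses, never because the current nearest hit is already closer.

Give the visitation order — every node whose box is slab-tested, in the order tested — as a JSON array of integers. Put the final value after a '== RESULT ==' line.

Walk:
N0 x:[6,36] y:[-17,14] z:[25/2,29] -> hit [25/2,14], descend [4, 13]
  N4 x:[6,35] y:[-17,7] z:[21,29] -> miss, prune
  N13 x:[8,36] y:[-13,14] z:[25/2,23] -> hit [25/2,14], descend [8, 20]
    N8 x:[8,20] y:[-13,14] z:[25/2,23] -> hit [25/2,14], descend [2, 3]
      N2 x:[19,20] y:[-13,-12] z:[35/2,18] -> miss, prune
      N3 x:[8,13] y:[-3,14] z:[25/2,23] -> hit [25/2,13], descend [6, 12]
        N6 x:[11,13] y:[9,14] z:[25/2,14] -> hit [25/2,13] leaf, test {P8@t=25/2}
        N12 x:[8,11] y:[-3,0] z:[20,23] -> miss, prune
    N20 x:[27,36] y:[-8,4] z:[25/2,43/2] -> miss, prune

Visited [0, 4, 13, 8, 2, 3, 6, 12, 20]. Tests: 9 box, 1 leaf. Nearest: P8.

== RESULT ==
[0, 4, 13, 8, 2, 3, 6, 12, 20]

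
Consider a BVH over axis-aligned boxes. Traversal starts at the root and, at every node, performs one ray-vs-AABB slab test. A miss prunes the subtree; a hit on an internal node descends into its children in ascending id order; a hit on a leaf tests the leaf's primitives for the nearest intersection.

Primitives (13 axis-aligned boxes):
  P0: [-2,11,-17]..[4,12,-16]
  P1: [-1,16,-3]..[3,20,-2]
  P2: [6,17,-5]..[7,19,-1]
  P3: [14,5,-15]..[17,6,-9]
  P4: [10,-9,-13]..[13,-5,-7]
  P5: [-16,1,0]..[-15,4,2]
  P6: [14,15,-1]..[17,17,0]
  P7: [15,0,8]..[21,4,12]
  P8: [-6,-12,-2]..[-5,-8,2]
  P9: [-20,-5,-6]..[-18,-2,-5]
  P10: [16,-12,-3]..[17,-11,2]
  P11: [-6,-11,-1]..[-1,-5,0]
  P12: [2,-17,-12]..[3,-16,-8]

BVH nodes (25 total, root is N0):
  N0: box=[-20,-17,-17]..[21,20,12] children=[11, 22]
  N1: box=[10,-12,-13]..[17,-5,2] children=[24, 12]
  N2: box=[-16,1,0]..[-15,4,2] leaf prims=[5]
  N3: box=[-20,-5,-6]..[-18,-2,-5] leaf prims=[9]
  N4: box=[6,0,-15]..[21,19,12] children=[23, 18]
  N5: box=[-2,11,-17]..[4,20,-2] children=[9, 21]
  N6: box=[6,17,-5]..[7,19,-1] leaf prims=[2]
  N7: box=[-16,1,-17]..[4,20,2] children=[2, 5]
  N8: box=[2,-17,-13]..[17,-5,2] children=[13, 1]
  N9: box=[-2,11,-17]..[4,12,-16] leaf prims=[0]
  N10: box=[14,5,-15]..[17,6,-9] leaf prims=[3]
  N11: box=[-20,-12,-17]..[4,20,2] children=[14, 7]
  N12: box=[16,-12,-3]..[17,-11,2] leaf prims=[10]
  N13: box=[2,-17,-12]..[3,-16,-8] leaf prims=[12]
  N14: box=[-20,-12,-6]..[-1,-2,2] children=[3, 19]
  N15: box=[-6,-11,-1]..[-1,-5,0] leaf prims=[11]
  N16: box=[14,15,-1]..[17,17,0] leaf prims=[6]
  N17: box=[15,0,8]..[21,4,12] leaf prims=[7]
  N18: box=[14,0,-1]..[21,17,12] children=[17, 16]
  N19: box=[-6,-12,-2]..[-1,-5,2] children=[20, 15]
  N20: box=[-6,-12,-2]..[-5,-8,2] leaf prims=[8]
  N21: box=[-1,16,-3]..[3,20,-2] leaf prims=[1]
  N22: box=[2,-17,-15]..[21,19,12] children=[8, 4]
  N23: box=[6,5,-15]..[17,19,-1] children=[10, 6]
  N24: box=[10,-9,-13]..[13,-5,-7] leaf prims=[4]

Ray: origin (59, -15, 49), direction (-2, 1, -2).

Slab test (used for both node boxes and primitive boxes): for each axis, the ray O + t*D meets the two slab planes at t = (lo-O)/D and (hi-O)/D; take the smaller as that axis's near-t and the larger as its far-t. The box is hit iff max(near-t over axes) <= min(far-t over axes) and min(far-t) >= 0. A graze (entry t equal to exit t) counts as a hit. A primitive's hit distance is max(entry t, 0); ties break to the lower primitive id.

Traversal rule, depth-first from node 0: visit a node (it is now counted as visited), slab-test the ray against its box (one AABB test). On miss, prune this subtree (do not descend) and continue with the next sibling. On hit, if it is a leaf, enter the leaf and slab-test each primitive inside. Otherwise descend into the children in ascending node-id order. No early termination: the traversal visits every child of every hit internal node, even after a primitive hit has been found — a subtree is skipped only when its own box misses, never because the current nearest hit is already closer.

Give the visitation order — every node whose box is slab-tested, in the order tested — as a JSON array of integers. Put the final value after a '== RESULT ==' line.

Walk:
N0 x:[19,79/2] y:[-2,35] z:[37/2,33] -> hit [19,33], descend [11, 22]
  N11 x:[55/2,79/2] y:[3,35] z:[47/2,33] -> hit [55/2,33], descend [7, 14]
    N7 x:[55/2,75/2] y:[16,35] z:[47/2,33] -> hit [55/2,33], descend [2, 5]
      N2 x:[37,75/2] y:[16,19] z:[47/2,49/2] -> miss, prune
      N5 x:[55/2,61/2] y:[26,35] z:[51/2,33] -> hit [55/2,61/2], descend [9, 21]
        N9 x:[55/2,61/2] y:[26,27] z:[65/2,33] -> miss, prune
        N21 x:[28,30] y:[31,35] z:[51/2,26] -> miss, prune
    N14 x:[30,79/2] y:[3,13] z:[47/2,55/2] -> miss, prune
  N22 x:[19,57/2] y:[-2,34] z:[37/2,32] -> hit [19,57/2], descend [4, 8]
    N4 x:[19,53/2] y:[15,34] z:[37/2,32] -> hit [19,53/2], descend [18, 23]
      N18 x:[19,45/2] y:[15,32] z:[37/2,25] -> hit [19,45/2], descend [16, 17]
        N16 x:[21,45/2] y:[30,32] z:[49/2,25] -> miss, prune
        N17 x:[19,22] y:[15,19] z:[37/2,41/2] -> hit [19,19] leaf, test {P7@t=19}
      N23 x:[21,53/2] y:[20,34] z:[25,32] -> hit [25,53/2], descend [6, 10]
        N6 x:[26,53/2] y:[32,34] z:[25,27] -> miss, prune
        N10 x:[21,45/2] y:[20,21] z:[29,32] -> miss, prune
    N8 x:[21,57/2] y:[-2,10] z:[47/2,31] -> miss, prune

Visited [0, 11, 7, 2, 5, 9, 21, 14, 22, 4, 18, 16, 17, 23, 6, 10, 8]. Tests: 17 box, 1 leaf. Nearest: P7.

== RESULT ==
[0, 11, 7, 2, 5, 9, 21, 14, 22, 4, 18, 16, 17, 23, 6, 10, 8]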